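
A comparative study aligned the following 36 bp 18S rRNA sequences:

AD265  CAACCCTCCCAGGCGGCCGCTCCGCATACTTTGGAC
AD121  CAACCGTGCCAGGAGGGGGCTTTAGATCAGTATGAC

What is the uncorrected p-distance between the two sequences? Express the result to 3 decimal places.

Mismatches occur at site 6 (C→G), site 8 (C→G), site 14 (C→A), site 17 (C→G), site 18 (C→G), site 22 (C→T), site 23 (C→T), site 24 (G→A), site 25 (C→G), site 28 (A→C), site 29 (C→A), site 30 (T→G), site 32 (T→A), site 33 (G→T).
There are 14 differences over 36 sites, so p = 14/36 = 0.389.

0.389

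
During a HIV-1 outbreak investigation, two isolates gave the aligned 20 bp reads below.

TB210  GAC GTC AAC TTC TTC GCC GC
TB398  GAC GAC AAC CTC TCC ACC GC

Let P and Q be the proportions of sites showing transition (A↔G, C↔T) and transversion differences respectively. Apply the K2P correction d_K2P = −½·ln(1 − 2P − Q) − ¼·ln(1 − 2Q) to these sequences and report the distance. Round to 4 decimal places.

0.2417

Mismatches occur at site 5 (T→A, transversion), site 10 (T→C, transition), site 14 (T→C, transition), site 16 (G→A, transition).
Of the 4 differences, 3 transitions and 1 transversion over 20 sites: P = 3/20 = 0.150000, Q = 1/20 = 0.050000.
d = −0.5·ln(0.650000) − 0.25·ln(0.900000) = −0.5·(-0.430783) − 0.25·(-0.105361) = 0.2417.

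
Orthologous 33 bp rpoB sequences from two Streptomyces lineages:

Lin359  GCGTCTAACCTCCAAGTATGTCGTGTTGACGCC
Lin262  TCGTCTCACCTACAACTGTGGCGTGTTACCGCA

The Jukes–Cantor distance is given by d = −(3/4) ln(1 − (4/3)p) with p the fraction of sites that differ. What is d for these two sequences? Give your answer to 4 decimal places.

Mismatches occur at site 1 (G↔T), site 7 (A↔C), site 12 (C↔A), site 16 (G↔C), site 18 (A↔G), site 21 (T↔G), site 28 (G↔A), site 29 (A↔C), site 33 (C↔A).
p = 9/33 = 0.272727.
d = −0.75 · ln(1 − (4/3)·0.272727) = −0.75 · ln(0.636364) = −0.75 · (-0.451985) = 0.3390.

0.3390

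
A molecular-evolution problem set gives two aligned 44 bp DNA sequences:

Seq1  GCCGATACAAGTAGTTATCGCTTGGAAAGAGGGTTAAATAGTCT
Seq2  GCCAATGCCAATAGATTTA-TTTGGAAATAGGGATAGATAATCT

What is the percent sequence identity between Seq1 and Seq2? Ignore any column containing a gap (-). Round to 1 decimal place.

72.1%

Excluding the 1 gap column leaves 43 comparable sites.
Differing sites — 4:G/A; 7:A/G; 9:A/C; 11:G/A; 15:T/A; 17:A/T; 19:C/A; 21:C/T; 29:G/T; 34:T/A; 37:A/G; 41:G/A.
31 of the 43 comparable sites match, so the percent identity is 31/43 × 100 = 72.1%.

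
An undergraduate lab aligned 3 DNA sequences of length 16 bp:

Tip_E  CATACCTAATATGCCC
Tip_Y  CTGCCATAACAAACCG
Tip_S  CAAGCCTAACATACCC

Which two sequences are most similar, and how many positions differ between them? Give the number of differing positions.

Pairwise Hamming distances:
  Tip_E vs Tip_Y: 8
  Tip_E vs Tip_S: 4
  Tip_Y vs Tip_S: 6
The smallest is 4, between Tip_E and Tip_S.

4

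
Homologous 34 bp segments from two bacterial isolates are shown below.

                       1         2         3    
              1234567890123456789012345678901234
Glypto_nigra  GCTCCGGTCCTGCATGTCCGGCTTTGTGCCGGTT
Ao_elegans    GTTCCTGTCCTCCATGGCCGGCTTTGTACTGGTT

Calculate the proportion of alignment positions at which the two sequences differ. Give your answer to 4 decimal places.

Differing sites — 2:C/T; 6:G/T; 12:G/C; 17:T/G; 28:G/A; 30:C/T.
There are 6 differences over 34 sites, so p = 6/34 = 0.1765.

0.1765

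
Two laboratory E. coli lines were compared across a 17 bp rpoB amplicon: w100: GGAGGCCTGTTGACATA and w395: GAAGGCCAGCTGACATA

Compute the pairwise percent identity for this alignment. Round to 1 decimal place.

82.4%

The sequences differ at positions 2 (G/A), 8 (T/A), 10 (T/C).
14 of the 17 sites match, so the percent identity is 14/17 × 100 = 82.4%.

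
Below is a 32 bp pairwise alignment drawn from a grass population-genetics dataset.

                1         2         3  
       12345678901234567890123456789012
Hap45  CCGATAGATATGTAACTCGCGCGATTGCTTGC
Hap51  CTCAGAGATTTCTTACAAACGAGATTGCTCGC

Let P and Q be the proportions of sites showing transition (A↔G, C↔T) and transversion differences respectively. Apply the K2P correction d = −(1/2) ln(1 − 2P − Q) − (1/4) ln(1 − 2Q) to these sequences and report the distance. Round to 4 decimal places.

0.4610

The sequences differ at positions 2 (C/T, transition), 3 (G/C, transversion), 5 (T/G, transversion), 10 (A/T, transversion), 12 (G/C, transversion), 14 (A/T, transversion), 17 (T/A, transversion), 18 (C/A, transversion), 19 (G/A, transition), 22 (C/A, transversion), 30 (T/C, transition).
Of the 11 differences, 3 transitions and 8 transversions over 32 sites: P = 3/32 = 0.093750, Q = 8/32 = 0.250000.
d = −0.5·ln(0.562500) − 0.25·ln(0.500000) = −0.5·(-0.575364) − 0.25·(-0.693147) = 0.4610.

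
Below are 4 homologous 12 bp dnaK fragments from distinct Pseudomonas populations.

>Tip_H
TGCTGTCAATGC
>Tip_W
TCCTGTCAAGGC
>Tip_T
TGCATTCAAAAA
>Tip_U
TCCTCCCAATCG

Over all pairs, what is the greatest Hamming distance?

7

Pairwise Hamming distances:
  Tip_H vs Tip_W: 2
  Tip_H vs Tip_T: 5
  Tip_H vs Tip_U: 5
  Tip_W vs Tip_T: 6
  Tip_W vs Tip_U: 5
  Tip_T vs Tip_U: 7
The largest is 7, between Tip_T and Tip_U.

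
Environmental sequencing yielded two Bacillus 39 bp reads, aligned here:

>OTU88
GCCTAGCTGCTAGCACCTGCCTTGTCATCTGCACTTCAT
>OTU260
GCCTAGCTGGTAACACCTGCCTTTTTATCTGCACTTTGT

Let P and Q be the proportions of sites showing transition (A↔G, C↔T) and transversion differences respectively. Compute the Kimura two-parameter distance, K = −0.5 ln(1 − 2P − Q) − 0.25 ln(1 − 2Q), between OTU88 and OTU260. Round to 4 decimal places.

The sequences differ at positions 10 (C/G, transversion), 13 (G/A, transition), 24 (G/T, transversion), 26 (C/T, transition), 37 (C/T, transition), 38 (A/G, transition).
Of the 6 differences, 4 transitions and 2 transversions over 39 sites: P = 4/39 = 0.102564, Q = 2/39 = 0.051282.
d = −0.5·ln(0.743590) − 0.25·ln(0.897436) = −0.5·(-0.296265) − 0.25·(-0.108213) = 0.1752.

0.1752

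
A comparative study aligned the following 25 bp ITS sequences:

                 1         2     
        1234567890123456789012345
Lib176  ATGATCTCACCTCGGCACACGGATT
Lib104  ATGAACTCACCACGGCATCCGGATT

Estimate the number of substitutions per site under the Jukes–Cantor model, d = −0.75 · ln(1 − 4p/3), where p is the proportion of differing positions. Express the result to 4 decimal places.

The sequences differ at positions 5 (T/A), 12 (T/A), 18 (C/T), 19 (A/C).
p = 4/25 = 0.160000.
d = −0.75 · ln(1 − (4/3)·0.160000) = −0.75 · ln(0.786667) = −0.75 · (-0.239950) = 0.1800.

0.1800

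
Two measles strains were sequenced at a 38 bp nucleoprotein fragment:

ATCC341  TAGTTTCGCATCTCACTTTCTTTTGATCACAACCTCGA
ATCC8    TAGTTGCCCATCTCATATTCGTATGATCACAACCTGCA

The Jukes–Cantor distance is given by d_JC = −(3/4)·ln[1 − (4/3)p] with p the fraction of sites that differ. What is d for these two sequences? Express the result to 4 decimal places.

0.2471

The sequences differ at positions 6 (T/G), 8 (G/C), 16 (C/T), 17 (T/A), 21 (T/G), 23 (T/A), 36 (C/G), 37 (G/C).
p = 8/38 = 0.210526.
d = −0.75 · ln(1 − (4/3)·0.210526) = −0.75 · ln(0.719299) = −0.75 · (-0.329478) = 0.2471.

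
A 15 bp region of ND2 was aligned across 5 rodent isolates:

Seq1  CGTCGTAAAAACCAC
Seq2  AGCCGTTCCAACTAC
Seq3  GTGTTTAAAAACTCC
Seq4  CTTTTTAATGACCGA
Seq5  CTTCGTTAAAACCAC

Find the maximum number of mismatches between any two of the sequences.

12

Pairwise Hamming distances:
  Seq1 vs Seq2: 6
  Seq1 vs Seq3: 7
  Seq1 vs Seq4: 7
  Seq1 vs Seq5: 2
  Seq2 vs Seq3: 9
  Seq2 vs Seq4: 12
  Seq2 vs Seq5: 6
  Seq3 vs Seq4: 7
  Seq3 vs Seq5: 7
  Seq4 vs Seq5: 7
The largest is 12, between Seq2 and Seq4.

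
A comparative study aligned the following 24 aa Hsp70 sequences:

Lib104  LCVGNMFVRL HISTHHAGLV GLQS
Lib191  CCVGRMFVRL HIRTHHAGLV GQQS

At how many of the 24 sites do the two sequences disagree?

The sequences differ at positions 1 (L/C), 5 (N/R), 13 (S/R), 22 (L/Q).
That gives 4 mismatches out of 24 aligned sites, so the Hamming distance is 4.

4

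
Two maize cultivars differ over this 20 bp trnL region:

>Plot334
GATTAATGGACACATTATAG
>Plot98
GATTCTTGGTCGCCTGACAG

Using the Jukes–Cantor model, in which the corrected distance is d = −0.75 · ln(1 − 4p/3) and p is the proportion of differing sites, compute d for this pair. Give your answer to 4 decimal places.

The sequences differ at positions 5 (A/C), 6 (A/T), 10 (A/T), 12 (A/G), 14 (A/C), 16 (T/G), 18 (T/C).
p = 7/20 = 0.350000.
d = −0.75 · ln(1 − (4/3)·0.350000) = −0.75 · ln(0.533333) = −0.75 · (-0.628609) = 0.4715.

0.4715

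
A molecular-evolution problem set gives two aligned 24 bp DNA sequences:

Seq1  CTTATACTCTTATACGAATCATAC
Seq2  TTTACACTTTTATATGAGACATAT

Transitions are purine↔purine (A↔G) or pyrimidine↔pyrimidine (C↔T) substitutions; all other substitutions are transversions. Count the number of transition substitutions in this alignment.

The sequences differ at positions 1 (C/T, transition), 5 (T/C, transition), 9 (C/T, transition), 15 (C/T, transition), 18 (A/G, transition), 19 (T/A, transversion), 24 (C/T, transition).
Of the 7 differences, 6 transitions and 1 transversion, so the answer is 6.

6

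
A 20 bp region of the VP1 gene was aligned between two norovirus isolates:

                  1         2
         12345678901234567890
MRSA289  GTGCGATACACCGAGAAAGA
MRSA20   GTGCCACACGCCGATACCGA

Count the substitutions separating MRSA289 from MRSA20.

Mismatches occur at site 5 (G/C), site 7 (T/C), site 10 (A/G), site 15 (G/T), site 17 (A/C), site 18 (A/C).
That gives 6 mismatches out of 20 aligned sites, so the Hamming distance is 6.

6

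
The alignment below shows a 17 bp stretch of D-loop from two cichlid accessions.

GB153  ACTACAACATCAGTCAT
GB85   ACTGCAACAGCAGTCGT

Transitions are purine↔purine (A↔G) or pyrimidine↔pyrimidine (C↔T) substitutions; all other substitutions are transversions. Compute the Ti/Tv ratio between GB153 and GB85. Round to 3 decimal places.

The sequences differ at positions 4 (A/G, transition), 10 (T/G, transversion), 16 (A/G, transition).
Of the 3 differences, 2 transitions and 1 transversion, so Ti/Tv = 2/1 = 2.000.

2.000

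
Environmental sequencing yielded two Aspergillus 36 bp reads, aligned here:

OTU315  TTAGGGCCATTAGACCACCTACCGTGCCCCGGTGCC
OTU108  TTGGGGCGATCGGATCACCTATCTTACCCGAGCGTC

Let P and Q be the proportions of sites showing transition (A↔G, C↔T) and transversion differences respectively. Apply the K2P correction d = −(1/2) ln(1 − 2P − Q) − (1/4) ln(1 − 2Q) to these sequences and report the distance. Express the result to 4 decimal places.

0.4833

The sequences differ at positions 3 (A/G, transition), 8 (C/G, transversion), 11 (T/C, transition), 12 (A/G, transition), 15 (C/T, transition), 22 (C/T, transition), 24 (G/T, transversion), 26 (G/A, transition), 30 (C/G, transversion), 31 (G/A, transition), 33 (T/C, transition), 35 (C/T, transition).
Of the 12 differences, 9 transitions and 3 transversions over 36 sites: P = 9/36 = 0.250000, Q = 3/36 = 0.083333.
d = −0.5·ln(0.416667) − 0.25·ln(0.833334) = −0.5·(-0.875468) − 0.25·(-0.182321) = 0.4833.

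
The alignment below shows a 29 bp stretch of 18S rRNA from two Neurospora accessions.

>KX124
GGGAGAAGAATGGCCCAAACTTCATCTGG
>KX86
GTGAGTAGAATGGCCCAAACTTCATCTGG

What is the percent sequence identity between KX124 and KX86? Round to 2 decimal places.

The sequences differ at positions 2 (G/T), 6 (A/T).
27 of the 29 sites match, so the percent identity is 27/29 × 100 = 93.10%.

93.10%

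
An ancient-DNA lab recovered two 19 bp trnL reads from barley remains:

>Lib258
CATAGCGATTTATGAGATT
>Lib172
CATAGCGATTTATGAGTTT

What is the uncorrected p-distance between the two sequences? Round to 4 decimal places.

0.0526

Differing sites — 17:A/T.
There are 1 differences over 19 sites, so p = 1/19 = 0.0526.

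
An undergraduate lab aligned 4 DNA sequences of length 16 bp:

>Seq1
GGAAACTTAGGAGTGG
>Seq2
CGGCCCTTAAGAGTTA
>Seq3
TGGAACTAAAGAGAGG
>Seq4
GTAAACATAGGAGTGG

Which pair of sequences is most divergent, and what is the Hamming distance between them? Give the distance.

Pairwise Hamming distances:
  Seq1 vs Seq2: 7
  Seq1 vs Seq3: 5
  Seq1 vs Seq4: 2
  Seq2 vs Seq3: 7
  Seq2 vs Seq4: 9
  Seq3 vs Seq4: 7
The largest is 9, between Seq2 and Seq4.

9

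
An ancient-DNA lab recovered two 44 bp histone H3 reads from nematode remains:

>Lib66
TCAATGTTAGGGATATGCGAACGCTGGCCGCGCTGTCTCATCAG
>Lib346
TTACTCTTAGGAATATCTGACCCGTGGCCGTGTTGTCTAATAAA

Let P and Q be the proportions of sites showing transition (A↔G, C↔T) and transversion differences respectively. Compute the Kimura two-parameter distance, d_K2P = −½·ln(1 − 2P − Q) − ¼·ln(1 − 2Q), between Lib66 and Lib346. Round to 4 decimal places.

Mismatches occur at site 2 (C→T, transition), site 4 (A→C, transversion), site 6 (G→C, transversion), site 12 (G→A, transition), site 17 (G→C, transversion), site 18 (C→T, transition), site 21 (A→C, transversion), site 23 (G→C, transversion), site 24 (C→G, transversion), site 31 (C→T, transition), site 33 (C→T, transition), site 39 (C→A, transversion), site 42 (C→A, transversion), site 44 (G→A, transition).
Of the 14 differences, 6 transitions and 8 transversions over 44 sites: P = 6/44 = 0.136364, Q = 8/44 = 0.181818.
d = −0.5·ln(0.545454) − 0.25·ln(0.636364) = −0.5·(-0.606137) − 0.25·(-0.451985) = 0.4161.

0.4161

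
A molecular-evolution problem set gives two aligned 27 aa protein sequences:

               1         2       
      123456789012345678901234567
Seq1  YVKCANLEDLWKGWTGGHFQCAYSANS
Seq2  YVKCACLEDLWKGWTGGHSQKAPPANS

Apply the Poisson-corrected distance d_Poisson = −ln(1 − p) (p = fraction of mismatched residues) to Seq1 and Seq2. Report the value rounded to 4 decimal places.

Mismatches occur at site 6 (N→C), site 19 (F→S), site 21 (C→K), site 23 (Y→P), site 24 (S→P).
p = 5/27 = 0.185185.
d = −ln(1 − 0.185185) = −ln(0.814815) = 0.2048.

0.2048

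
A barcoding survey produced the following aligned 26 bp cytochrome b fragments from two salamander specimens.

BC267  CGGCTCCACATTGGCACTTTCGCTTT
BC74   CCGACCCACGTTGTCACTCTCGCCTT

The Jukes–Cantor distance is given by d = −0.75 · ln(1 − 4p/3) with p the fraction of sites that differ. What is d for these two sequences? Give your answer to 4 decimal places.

Differing sites — 2:G/C; 4:C/A; 5:T/C; 10:A/G; 14:G/T; 19:T/C; 24:T/C.
p = 7/26 = 0.269231.
d = −0.75 · ln(1 − (4/3)·0.269231) = −0.75 · ln(0.641025) = −0.75 · (-0.444687) = 0.3335.

0.3335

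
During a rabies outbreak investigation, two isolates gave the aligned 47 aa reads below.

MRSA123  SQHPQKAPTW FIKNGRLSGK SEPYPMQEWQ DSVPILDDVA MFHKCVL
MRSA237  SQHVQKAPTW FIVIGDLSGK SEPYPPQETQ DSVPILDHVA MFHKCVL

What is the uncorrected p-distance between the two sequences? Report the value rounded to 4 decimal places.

The sequences differ at positions 4 (P/V), 13 (K/V), 14 (N/I), 16 (R/D), 26 (M/P), 29 (W/T), 38 (D/H).
There are 7 differences over 47 sites, so p = 7/47 = 0.1489.

0.1489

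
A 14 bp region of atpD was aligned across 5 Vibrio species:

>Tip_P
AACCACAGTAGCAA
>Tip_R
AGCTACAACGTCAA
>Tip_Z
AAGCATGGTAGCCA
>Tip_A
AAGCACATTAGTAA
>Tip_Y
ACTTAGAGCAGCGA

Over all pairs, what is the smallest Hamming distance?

Pairwise Hamming distances:
  Tip_P vs Tip_R: 6
  Tip_P vs Tip_Z: 4
  Tip_P vs Tip_A: 3
  Tip_P vs Tip_Y: 6
  Tip_R vs Tip_Z: 10
  Tip_R vs Tip_A: 8
  Tip_R vs Tip_Y: 7
  Tip_Z vs Tip_A: 5
  Tip_Z vs Tip_Y: 7
  Tip_A vs Tip_Y: 8
The smallest is 3, between Tip_P and Tip_A.

3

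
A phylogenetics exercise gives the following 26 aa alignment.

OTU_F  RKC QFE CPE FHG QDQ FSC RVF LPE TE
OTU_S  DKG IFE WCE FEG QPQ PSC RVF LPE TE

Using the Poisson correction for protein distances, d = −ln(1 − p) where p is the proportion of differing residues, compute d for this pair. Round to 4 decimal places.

0.3677

The sequences differ at positions 1 (R/D), 3 (C/G), 4 (Q/I), 7 (C/W), 8 (P/C), 11 (H/E), 14 (D/P), 16 (F/P).
p = 8/26 = 0.307692.
d = −ln(1 − 0.307692) = −ln(0.692308) = 0.3677.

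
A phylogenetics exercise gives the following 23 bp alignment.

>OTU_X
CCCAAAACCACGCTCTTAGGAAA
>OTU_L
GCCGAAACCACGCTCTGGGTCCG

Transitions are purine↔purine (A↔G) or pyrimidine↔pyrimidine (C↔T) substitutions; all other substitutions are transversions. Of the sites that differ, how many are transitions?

The sequences differ at positions 1 (C/G, transversion), 4 (A/G, transition), 17 (T/G, transversion), 18 (A/G, transition), 20 (G/T, transversion), 21 (A/C, transversion), 22 (A/C, transversion), 23 (A/G, transition).
Of the 8 differences, 3 transitions and 5 transversions, so the answer is 3.

3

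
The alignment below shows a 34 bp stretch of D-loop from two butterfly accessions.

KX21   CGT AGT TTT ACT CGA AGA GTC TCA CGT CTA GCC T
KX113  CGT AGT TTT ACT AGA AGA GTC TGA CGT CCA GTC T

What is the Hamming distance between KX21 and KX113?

Differing sites — 13:C/A; 23:C/G; 29:T/C; 32:C/T.
That gives 4 mismatches out of 34 aligned sites, so the Hamming distance is 4.

4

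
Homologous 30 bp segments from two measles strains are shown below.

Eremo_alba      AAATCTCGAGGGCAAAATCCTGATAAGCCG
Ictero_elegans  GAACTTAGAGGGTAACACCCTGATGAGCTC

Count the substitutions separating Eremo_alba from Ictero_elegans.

Mismatches occur at site 1 (A↔G), site 4 (T↔C), site 5 (C↔T), site 7 (C↔A), site 13 (C↔T), site 16 (A↔C), site 18 (T↔C), site 25 (A↔G), site 29 (C↔T), site 30 (G↔C).
That gives 10 mismatches out of 30 aligned sites, so the Hamming distance is 10.

10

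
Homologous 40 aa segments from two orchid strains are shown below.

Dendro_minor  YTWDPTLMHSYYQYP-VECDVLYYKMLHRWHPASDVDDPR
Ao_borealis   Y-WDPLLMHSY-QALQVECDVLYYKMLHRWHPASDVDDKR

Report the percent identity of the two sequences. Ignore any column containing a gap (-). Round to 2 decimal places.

89.19%

Excluding the 3 gap columns leaves 37 comparable sites.
Mismatches occur at site 6 (T↔L), site 14 (Y↔A), site 15 (P↔L), site 39 (P↔K).
33 of the 37 comparable sites match, so the percent identity is 33/37 × 100 = 89.19%.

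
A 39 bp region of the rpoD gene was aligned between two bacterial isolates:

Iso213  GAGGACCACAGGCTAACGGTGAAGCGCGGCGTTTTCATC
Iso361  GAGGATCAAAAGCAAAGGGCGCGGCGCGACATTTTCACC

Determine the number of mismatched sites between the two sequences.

The sequences differ at positions 6 (C/T), 9 (C/A), 11 (G/A), 14 (T/A), 17 (C/G), 20 (T/C), 22 (A/C), 23 (A/G), 29 (G/A), 31 (G/A), 38 (T/C).
That gives 11 mismatches out of 39 aligned sites, so the Hamming distance is 11.

11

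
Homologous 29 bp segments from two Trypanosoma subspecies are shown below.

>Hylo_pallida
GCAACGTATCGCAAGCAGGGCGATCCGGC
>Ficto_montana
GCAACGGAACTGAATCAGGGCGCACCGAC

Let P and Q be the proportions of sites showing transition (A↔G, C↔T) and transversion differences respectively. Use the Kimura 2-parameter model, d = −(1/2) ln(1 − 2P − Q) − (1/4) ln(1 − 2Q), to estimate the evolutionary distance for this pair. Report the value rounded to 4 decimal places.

0.3506

The sequences differ at positions 7 (T/G, transversion), 9 (T/A, transversion), 11 (G/T, transversion), 12 (C/G, transversion), 15 (G/T, transversion), 23 (A/C, transversion), 24 (T/A, transversion), 28 (G/A, transition).
Of the 8 differences, 1 transition and 7 transversions over 29 sites: P = 1/29 = 0.034483, Q = 7/29 = 0.241379.
d = −0.5·ln(0.689655) − 0.25·ln(0.517242) = −0.5·(-0.371564) − 0.25·(-0.659244) = 0.3506.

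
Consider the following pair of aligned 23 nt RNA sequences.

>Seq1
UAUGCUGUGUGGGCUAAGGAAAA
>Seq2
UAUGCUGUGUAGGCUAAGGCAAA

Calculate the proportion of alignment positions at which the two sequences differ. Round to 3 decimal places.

0.087

The sequences differ at positions 11 (G/A), 20 (A/C).
There are 2 differences over 23 sites, so p = 2/23 = 0.087.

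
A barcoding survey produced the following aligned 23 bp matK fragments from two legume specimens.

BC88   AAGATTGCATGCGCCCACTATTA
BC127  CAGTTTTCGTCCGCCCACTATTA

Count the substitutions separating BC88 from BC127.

The sequences differ at positions 1 (A/C), 4 (A/T), 7 (G/T), 9 (A/G), 11 (G/C).
That gives 5 mismatches out of 23 aligned sites, so the Hamming distance is 5.

5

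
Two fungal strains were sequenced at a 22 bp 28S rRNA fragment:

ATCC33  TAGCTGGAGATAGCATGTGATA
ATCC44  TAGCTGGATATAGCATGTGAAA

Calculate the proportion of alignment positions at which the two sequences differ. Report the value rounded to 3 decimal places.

The sequences differ at positions 9 (G/T), 21 (T/A).
There are 2 differences over 22 sites, so p = 2/22 = 0.091.

0.091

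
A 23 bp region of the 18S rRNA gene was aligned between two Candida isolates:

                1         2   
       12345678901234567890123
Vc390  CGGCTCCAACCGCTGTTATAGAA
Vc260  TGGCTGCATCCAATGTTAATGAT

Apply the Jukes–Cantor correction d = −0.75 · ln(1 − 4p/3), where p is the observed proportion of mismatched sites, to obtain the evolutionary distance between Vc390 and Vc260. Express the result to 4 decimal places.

The sequences differ at positions 1 (C/T), 6 (C/G), 9 (A/T), 12 (G/A), 13 (C/A), 19 (T/A), 20 (A/T), 23 (A/T).
p = 8/23 = 0.347826.
d = −0.75 · ln(1 − (4/3)·0.347826) = −0.75 · ln(0.536232) = −0.75 · (-0.623188) = 0.4674.

0.4674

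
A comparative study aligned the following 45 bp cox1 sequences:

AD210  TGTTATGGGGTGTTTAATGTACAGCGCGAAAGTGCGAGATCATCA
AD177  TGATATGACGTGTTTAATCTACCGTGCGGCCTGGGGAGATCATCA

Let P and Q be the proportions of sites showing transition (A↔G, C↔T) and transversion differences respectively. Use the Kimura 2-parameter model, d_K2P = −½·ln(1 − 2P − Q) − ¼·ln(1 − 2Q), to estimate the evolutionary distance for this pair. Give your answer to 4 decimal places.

0.3304

Mismatches occur at site 3 (T↔A, transversion), site 8 (G↔A, transition), site 9 (G↔C, transversion), site 19 (G↔C, transversion), site 23 (A↔C, transversion), site 25 (C↔T, transition), site 29 (A↔G, transition), site 30 (A↔C, transversion), site 31 (A↔C, transversion), site 32 (G↔T, transversion), site 33 (T↔G, transversion), site 35 (C↔G, transversion).
Of the 12 differences, 3 transitions and 9 transversions over 45 sites: P = 3/45 = 0.066667, Q = 9/45 = 0.200000.
d = −0.5·ln(0.666666) − 0.25·ln(0.600000) = −0.5·(-0.405466) − 0.25·(-0.510826) = 0.3304.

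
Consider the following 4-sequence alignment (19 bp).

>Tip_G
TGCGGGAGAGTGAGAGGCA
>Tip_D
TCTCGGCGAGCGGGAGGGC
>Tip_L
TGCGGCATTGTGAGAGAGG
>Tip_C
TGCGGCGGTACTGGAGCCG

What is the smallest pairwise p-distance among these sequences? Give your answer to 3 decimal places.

0.316

Pairwise Hamming distances:
  Tip_G vs Tip_D: 8
  Tip_G vs Tip_L: 6
  Tip_G vs Tip_C: 9
  Tip_D vs Tip_L: 11
  Tip_D vs Tip_C: 11
  Tip_L vs Tip_C: 8
The smallest is 6 mismatches, between Tip_G and Tip_L; p = 6/19 = 0.316.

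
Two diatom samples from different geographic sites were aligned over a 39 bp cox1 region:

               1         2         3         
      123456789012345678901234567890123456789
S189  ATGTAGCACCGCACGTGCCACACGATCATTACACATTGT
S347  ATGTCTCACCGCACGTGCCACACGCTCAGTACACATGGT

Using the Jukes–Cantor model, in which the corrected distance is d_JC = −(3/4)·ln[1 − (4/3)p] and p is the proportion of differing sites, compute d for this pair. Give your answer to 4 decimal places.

0.1406

The sequences differ at positions 5 (A/C), 6 (G/T), 25 (A/C), 29 (T/G), 37 (T/G).
p = 5/39 = 0.128205.
d = −0.75 · ln(1 − (4/3)·0.128205) = −0.75 · ln(0.829060) = −0.75 · (-0.187463) = 0.1406.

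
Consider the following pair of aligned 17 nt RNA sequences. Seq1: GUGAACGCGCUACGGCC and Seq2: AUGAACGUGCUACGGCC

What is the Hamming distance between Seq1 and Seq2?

The sequences differ at positions 1 (G/A), 8 (C/U).
That gives 2 mismatches out of 17 aligned sites, so the Hamming distance is 2.

2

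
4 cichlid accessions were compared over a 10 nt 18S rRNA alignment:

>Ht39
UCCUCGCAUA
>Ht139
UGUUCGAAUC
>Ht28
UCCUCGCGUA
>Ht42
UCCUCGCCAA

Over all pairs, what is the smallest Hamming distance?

Pairwise Hamming distances:
  Ht39 vs Ht139: 4
  Ht39 vs Ht28: 1
  Ht39 vs Ht42: 2
  Ht139 vs Ht28: 5
  Ht139 vs Ht42: 6
  Ht28 vs Ht42: 2
The smallest is 1, between Ht39 and Ht28.

1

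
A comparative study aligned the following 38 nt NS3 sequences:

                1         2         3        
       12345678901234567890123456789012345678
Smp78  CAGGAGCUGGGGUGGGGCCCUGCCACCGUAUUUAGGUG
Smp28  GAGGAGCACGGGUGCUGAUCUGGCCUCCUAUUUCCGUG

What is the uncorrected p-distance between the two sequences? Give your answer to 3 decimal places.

Differing sites — 1:C/G; 8:U/A; 9:G/C; 15:G/C; 16:G/U; 18:C/A; 19:C/U; 23:C/G; 25:A/C; 26:C/U; 28:G/C; 34:A/C; 35:G/C.
There are 13 differences over 38 sites, so p = 13/38 = 0.342.

0.342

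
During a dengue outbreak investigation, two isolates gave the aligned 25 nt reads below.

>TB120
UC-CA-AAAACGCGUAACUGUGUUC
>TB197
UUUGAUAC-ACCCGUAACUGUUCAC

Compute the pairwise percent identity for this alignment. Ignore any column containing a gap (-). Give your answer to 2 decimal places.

68.18%

Excluding the 3 gap columns leaves 22 comparable sites.
Mismatches occur at site 2 (C→U), site 4 (C→G), site 8 (A→C), site 12 (G→C), site 22 (G→U), site 23 (U→C), site 24 (U→A).
15 of the 22 comparable sites match, so the percent identity is 15/22 × 100 = 68.18%.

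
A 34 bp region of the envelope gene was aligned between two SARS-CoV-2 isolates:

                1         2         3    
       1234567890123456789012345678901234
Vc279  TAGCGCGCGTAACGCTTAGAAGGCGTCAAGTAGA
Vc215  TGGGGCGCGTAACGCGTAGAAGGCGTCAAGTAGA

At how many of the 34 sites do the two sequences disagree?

Mismatches occur at site 2 (A↔G), site 4 (C↔G), site 16 (T↔G).
That gives 3 mismatches out of 34 aligned sites, so the Hamming distance is 3.

3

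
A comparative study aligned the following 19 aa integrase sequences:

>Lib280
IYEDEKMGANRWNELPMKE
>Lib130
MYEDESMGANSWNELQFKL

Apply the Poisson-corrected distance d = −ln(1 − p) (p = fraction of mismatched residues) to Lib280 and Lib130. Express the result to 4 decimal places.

0.3795

The sequences differ at positions 1 (I/M), 6 (K/S), 11 (R/S), 16 (P/Q), 17 (M/F), 19 (E/L).
p = 6/19 = 0.315789.
d = −ln(1 − 0.315789) = −ln(0.684211) = 0.3795.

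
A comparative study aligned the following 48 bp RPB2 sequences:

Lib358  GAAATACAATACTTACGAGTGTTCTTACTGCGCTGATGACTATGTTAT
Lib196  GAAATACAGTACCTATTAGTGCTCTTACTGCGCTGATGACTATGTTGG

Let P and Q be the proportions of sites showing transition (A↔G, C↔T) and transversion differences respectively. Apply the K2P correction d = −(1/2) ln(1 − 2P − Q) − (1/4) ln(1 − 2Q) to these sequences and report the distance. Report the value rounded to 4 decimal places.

0.1656

The sequences differ at positions 9 (A/G, transition), 13 (T/C, transition), 16 (C/T, transition), 17 (G/T, transversion), 22 (T/C, transition), 47 (A/G, transition), 48 (T/G, transversion).
Of the 7 differences, 5 transitions and 2 transversions over 48 sites: P = 5/48 = 0.104167, Q = 2/48 = 0.041667.
d = −0.5·ln(0.749999) − 0.25·ln(0.916666) = −0.5·(-0.287683) − 0.25·(-0.087012) = 0.1656.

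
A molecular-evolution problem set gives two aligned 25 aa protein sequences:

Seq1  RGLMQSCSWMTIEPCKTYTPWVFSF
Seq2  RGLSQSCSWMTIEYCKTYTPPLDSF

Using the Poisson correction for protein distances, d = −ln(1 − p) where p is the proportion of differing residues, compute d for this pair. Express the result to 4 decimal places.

Mismatches occur at site 4 (M↔S), site 14 (P↔Y), site 21 (W↔P), site 22 (V↔L), site 23 (F↔D).
p = 5/25 = 0.200000.
d = −ln(1 − 0.200000) = −ln(0.800000) = 0.2231.

0.2231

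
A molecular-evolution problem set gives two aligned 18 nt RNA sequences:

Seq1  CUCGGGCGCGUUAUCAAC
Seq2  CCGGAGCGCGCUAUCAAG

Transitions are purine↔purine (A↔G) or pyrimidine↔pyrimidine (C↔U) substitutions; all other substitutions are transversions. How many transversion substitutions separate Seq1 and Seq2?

2

Differing sites — 2:U/C (Ti); 3:C/G (Tv); 5:G/A (Ti); 11:U/C (Ti); 18:C/G (Tv).
Of the 5 differences, 3 transitions and 2 transversions, so the answer is 2.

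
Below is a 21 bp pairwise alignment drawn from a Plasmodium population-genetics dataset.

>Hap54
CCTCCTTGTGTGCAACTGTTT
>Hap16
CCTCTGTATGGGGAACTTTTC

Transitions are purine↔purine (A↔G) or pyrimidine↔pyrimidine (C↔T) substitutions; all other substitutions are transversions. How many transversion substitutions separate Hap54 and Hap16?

4

The sequences differ at positions 5 (C/T, transition), 6 (T/G, transversion), 8 (G/A, transition), 11 (T/G, transversion), 13 (C/G, transversion), 18 (G/T, transversion), 21 (T/C, transition).
Of the 7 differences, 3 transitions and 4 transversions, so the answer is 4.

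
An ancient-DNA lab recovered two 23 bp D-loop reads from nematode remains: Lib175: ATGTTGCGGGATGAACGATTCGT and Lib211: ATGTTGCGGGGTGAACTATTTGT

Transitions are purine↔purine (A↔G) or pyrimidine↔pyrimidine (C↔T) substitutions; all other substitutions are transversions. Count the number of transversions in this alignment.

Differing sites — 11:A/G (Ti); 17:G/T (Tv); 21:C/T (Ti).
Of the 3 differences, 2 transitions and 1 transversion, so the answer is 1.

1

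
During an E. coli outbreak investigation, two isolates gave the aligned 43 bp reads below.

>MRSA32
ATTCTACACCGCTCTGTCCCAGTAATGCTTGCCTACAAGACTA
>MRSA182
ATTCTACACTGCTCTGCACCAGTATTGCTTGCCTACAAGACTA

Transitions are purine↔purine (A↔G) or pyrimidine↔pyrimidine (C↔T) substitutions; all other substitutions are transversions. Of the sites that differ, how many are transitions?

Differing sites — 10:C/T (Ti); 17:T/C (Ti); 18:C/A (Tv); 25:A/T (Tv).
Of the 4 differences, 2 transitions and 2 transversions, so the answer is 2.

2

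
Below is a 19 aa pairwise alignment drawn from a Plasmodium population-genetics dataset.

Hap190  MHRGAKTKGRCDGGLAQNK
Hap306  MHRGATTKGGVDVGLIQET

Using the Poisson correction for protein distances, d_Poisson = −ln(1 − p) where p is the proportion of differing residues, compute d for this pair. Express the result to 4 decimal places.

0.4595

The sequences differ at positions 6 (K/T), 10 (R/G), 11 (C/V), 13 (G/V), 16 (A/I), 18 (N/E), 19 (K/T).
p = 7/19 = 0.368421.
d = −ln(1 − 0.368421) = −ln(0.631579) = 0.4595.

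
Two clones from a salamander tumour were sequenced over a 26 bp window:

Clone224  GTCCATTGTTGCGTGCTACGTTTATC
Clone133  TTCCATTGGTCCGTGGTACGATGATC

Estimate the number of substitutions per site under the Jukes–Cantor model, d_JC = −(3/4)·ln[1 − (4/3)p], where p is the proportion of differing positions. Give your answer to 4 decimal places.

0.2758

Mismatches occur at site 1 (G↔T), site 9 (T↔G), site 11 (G↔C), site 16 (C↔G), site 21 (T↔A), site 23 (T↔G).
p = 6/26 = 0.230769.
d = −0.75 · ln(1 − (4/3)·0.230769) = −0.75 · ln(0.692308) = −0.75 · (-0.367724) = 0.2758.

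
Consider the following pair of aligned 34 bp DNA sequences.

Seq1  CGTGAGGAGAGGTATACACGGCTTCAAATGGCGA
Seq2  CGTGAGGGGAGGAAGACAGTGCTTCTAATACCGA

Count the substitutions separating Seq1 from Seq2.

8

The sequences differ at positions 8 (A/G), 13 (T/A), 15 (T/G), 19 (C/G), 20 (G/T), 26 (A/T), 30 (G/A), 31 (G/C).
That gives 8 mismatches out of 34 aligned sites, so the Hamming distance is 8.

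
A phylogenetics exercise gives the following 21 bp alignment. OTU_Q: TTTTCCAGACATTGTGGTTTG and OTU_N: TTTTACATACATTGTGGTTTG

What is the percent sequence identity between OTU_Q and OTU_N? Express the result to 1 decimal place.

90.5%

Mismatches occur at site 5 (C/A), site 8 (G/T).
19 of the 21 sites match, so the percent identity is 19/21 × 100 = 90.5%.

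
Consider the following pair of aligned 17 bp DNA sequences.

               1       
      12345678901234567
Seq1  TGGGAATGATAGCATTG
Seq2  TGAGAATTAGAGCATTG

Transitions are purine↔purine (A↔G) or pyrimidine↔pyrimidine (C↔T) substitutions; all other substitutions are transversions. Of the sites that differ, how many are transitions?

The sequences differ at positions 3 (G/A, transition), 8 (G/T, transversion), 10 (T/G, transversion).
Of the 3 differences, 1 transition and 2 transversions, so the answer is 1.

1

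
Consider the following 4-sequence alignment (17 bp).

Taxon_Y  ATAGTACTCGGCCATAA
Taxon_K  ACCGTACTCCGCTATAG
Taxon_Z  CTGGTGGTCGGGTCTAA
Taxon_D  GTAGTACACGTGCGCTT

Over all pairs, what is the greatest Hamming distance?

Pairwise Hamming distances:
  Taxon_Y vs Taxon_K: 5
  Taxon_Y vs Taxon_Z: 7
  Taxon_Y vs Taxon_D: 8
  Taxon_K vs Taxon_Z: 9
  Taxon_K vs Taxon_D: 12
  Taxon_Z vs Taxon_D: 11
The largest is 12, between Taxon_K and Taxon_D.

12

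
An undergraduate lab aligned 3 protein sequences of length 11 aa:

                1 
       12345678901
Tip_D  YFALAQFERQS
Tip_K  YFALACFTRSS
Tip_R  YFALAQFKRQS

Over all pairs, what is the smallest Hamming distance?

1

Pairwise Hamming distances:
  Tip_D vs Tip_K: 3
  Tip_D vs Tip_R: 1
  Tip_K vs Tip_R: 3
The smallest is 1, between Tip_D and Tip_R.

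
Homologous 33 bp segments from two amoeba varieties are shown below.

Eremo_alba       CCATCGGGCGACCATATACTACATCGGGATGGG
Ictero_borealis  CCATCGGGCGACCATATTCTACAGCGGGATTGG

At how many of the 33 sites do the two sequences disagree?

Differing sites — 18:A/T; 24:T/G; 31:G/T.
That gives 3 mismatches out of 33 aligned sites, so the Hamming distance is 3.

3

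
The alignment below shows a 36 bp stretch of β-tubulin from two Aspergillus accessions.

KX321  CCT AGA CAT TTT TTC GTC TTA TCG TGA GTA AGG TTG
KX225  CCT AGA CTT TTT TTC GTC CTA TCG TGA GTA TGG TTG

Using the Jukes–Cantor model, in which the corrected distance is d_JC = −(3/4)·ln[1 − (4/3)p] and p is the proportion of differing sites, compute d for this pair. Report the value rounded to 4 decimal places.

0.0883

Mismatches occur at site 8 (A/T), site 19 (T/C), site 31 (A/T).
p = 3/36 = 0.083333.
d = −0.75 · ln(1 − (4/3)·0.083333) = −0.75 · ln(0.888889) = −0.75 · (-0.117783) = 0.0883.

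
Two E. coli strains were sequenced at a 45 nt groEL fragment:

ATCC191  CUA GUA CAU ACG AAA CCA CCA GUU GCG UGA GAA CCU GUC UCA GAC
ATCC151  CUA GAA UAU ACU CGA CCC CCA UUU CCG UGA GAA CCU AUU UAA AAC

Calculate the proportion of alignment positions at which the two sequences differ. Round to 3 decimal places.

0.267

Mismatches occur at site 5 (U↔A), site 7 (C↔U), site 12 (G↔U), site 13 (A↔C), site 14 (A↔G), site 18 (A↔C), site 22 (G↔U), site 25 (G↔C), site 37 (G↔A), site 39 (C↔U), site 41 (C↔A), site 43 (G↔A).
There are 12 differences over 45 sites, so p = 12/45 = 0.267.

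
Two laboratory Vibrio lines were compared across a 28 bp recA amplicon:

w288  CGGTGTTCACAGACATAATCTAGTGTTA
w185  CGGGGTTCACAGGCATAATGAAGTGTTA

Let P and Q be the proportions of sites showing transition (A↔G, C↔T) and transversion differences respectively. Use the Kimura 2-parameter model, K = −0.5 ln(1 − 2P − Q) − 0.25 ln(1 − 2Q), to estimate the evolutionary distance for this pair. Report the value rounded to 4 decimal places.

Differing sites — 4:T/G (Tv); 13:A/G (Ti); 20:C/G (Tv); 21:T/A (Tv).
Of the 4 differences, 1 transition and 3 transversions over 28 sites: P = 1/28 = 0.035714, Q = 3/28 = 0.107143.
d = −0.5·ln(0.821429) − 0.25·ln(0.785714) = −0.5·(-0.196710) − 0.25·(-0.241162) = 0.1586.

0.1586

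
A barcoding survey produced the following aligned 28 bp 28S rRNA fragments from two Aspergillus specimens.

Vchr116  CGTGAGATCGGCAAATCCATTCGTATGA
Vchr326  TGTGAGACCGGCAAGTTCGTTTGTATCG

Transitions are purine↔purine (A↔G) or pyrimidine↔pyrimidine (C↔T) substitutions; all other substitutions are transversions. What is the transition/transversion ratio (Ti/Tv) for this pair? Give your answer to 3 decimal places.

7.000

The sequences differ at positions 1 (C/T, transition), 8 (T/C, transition), 15 (A/G, transition), 17 (C/T, transition), 19 (A/G, transition), 22 (C/T, transition), 27 (G/C, transversion), 28 (A/G, transition).
Of the 8 differences, 7 transitions and 1 transversion, so Ti/Tv = 7/1 = 7.000.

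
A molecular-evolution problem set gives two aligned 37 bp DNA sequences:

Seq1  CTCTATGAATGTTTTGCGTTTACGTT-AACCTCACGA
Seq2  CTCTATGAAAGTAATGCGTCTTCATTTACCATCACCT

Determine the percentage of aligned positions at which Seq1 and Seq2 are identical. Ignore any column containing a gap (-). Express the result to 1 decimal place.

Excluding the 1 gap column leaves 36 comparable sites.
The sequences differ at positions 10 (T/A), 13 (T/A), 14 (T/A), 20 (T/C), 22 (A/T), 24 (G/A), 29 (A/C), 31 (C/A), 36 (G/C), 37 (A/T).
26 of the 36 comparable sites match, so the percent identity is 26/36 × 100 = 72.2%.

72.2%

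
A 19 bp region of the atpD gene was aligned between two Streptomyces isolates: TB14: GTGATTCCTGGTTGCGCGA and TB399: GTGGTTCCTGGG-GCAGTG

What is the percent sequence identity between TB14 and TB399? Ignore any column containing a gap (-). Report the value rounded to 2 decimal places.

66.67%

Excluding the 1 gap column leaves 18 comparable sites.
Mismatches occur at site 4 (A↔G), site 12 (T↔G), site 16 (G↔A), site 17 (C↔G), site 18 (G↔T), site 19 (A↔G).
12 of the 18 comparable sites match, so the percent identity is 12/18 × 100 = 66.67%.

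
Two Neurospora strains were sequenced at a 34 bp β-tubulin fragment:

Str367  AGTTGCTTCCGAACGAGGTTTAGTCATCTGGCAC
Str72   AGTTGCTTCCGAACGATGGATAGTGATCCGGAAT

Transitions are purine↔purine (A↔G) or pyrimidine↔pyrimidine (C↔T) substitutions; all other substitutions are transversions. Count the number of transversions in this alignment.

Mismatches occur at site 17 (G→T, transversion), site 19 (T→G, transversion), site 20 (T→A, transversion), site 25 (C→G, transversion), site 29 (T→C, transition), site 32 (C→A, transversion), site 34 (C→T, transition).
Of the 7 differences, 2 transitions and 5 transversions, so the answer is 5.

5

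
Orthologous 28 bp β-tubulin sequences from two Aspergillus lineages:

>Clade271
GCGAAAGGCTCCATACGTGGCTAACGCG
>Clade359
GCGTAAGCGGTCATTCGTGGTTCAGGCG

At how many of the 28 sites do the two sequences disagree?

9

Mismatches occur at site 4 (A→T), site 8 (G→C), site 9 (C→G), site 10 (T→G), site 11 (C→T), site 15 (A→T), site 21 (C→T), site 23 (A→C), site 25 (C→G).
That gives 9 mismatches out of 28 aligned sites, so the Hamming distance is 9.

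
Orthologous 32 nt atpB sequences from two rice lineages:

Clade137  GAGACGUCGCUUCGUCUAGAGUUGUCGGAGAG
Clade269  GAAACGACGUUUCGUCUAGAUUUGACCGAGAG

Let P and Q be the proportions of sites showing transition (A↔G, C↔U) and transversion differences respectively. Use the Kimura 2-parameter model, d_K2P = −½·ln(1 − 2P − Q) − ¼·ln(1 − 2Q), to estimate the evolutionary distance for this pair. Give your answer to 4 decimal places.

Differing sites — 3:G/A (Ti); 7:U/A (Tv); 10:C/U (Ti); 21:G/U (Tv); 25:U/A (Tv); 27:G/C (Tv).
Of the 6 differences, 2 transitions and 4 transversions over 32 sites: P = 2/32 = 0.062500, Q = 4/32 = 0.125000.
d = −0.5·ln(0.750000) − 0.25·ln(0.750000) = −0.5·(-0.287682) − 0.25·(-0.287682) = 0.2158.

0.2158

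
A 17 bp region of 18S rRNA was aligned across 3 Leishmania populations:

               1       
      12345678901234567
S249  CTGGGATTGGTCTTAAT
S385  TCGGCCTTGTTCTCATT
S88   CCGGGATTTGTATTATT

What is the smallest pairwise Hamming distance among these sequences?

4

Pairwise Hamming distances:
  S249 vs S385: 7
  S249 vs S88: 4
  S385 vs S88: 7
The smallest is 4, between S249 and S88.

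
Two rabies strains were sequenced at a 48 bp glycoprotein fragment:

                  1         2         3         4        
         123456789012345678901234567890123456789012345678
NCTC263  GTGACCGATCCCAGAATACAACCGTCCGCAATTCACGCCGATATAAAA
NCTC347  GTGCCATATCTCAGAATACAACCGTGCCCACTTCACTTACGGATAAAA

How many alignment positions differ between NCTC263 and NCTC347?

13

Differing sites — 4:A/C; 6:C/A; 7:G/T; 11:C/T; 26:C/G; 28:G/C; 31:A/C; 37:G/T; 38:C/T; 39:C/A; 40:G/C; 41:A/G; 42:T/G.
That gives 13 mismatches out of 48 aligned sites, so the Hamming distance is 13.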